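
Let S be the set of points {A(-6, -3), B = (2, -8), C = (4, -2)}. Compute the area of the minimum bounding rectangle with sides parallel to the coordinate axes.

60

x ranges over [-6, 4], width 10.
y ranges over [-8, -2], height 6.
Area = 10 × 6 = 60.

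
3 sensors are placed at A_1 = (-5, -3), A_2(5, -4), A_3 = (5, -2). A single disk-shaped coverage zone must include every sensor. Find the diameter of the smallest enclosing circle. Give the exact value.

10.1

Side lengths²: A_1A_2² = 101, A_1A_3² = 101, A_2A_3² = 4.
Since A_1A_3² = 101 < 101 + 4 = 105, the triangle is acute, so the smallest enclosing circle is the circumcircle.
Circumcentre = (0.05, -3), r² = 25.5025.
Diameter = 2r = 2√(25.5025) = 10.1.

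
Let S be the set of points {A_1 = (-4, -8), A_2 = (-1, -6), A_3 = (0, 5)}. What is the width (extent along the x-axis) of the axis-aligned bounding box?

4

max x = 0, min x = -4, so width = 4.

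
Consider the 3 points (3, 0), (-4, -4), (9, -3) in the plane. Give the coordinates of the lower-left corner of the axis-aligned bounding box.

x-range [-4, 9], y-range [-4, 0].
The lower-left corner is (-4, -4).

(-4, -4)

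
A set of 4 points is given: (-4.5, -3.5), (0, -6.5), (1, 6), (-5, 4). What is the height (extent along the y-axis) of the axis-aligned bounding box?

max y = 6, min y = -6.5, so height = 12.5.

12.5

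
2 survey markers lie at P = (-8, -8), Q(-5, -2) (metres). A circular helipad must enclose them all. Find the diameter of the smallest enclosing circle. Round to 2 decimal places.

6.71

The smallest circle enclosing two points has them as diameter endpoints.
Centre = midpoint = (-6.5, -5); r² = |PQ|²/4 = 45/4 = 11.25.
Diameter = 2r = 2√(11.25) ≈ 6.71.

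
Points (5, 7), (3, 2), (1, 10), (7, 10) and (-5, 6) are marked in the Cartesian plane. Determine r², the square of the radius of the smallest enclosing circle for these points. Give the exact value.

40

A smallest enclosing disk is always determined by at most three of the input points on its boundary.
The farthest pair is (7, 10)–(-5, 6) with squared distance 160. The circle on this segment as diameter has centre (1, 8) and r² = 160/4 = 40.
Check (5, 7): distance² to centre = 17 ≤ 40, so it lies inside.
All remaining points lie in this disk, and no smaller disk contains both endpoints, so this is the minimum enclosing circle.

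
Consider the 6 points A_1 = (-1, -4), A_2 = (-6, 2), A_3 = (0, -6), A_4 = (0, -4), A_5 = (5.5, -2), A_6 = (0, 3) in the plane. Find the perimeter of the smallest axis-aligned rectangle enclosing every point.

41

Width = max x − min x = 5.5 − (-6) = 11.5.
Height = max y − min y = 3 − (-6) = 9.
Perimeter = 2(11.5 + 9) = 41.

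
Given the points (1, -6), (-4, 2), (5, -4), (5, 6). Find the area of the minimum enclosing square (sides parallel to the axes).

144

The bounding box has width 9 and height 12.
An axis-aligned square enclosing the set must have side ≥ max(width, height).
So the minimum side is max(9, 12) = 12.
Area = 12² = 144.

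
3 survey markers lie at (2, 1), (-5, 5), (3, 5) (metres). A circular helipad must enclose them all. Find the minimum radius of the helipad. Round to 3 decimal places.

Call the three points A, B, C in the order given.
Side lengths²: AB² = 65, AC² = 17, BC² = 64.
Since AB² = 65 < 64 + 17 = 81, the triangle is acute, so the smallest enclosing circle is the circumcircle.
Circumcentre = (-1, 3.875), r² = 17.265625.
r = √(17.265625) ≈ 4.155.

4.155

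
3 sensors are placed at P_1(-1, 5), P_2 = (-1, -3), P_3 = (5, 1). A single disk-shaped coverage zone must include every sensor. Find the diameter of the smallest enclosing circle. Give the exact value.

26/3

Side lengths²: P_1P_2² = 64, P_1P_3² = 52, P_2P_3² = 52.
Since P_1P_2² = 64 < 52 + 52 = 104, the triangle is acute, so the smallest enclosing circle is the circumcircle.
Circumcentre = (2/3, 1), r² = 169/9.
Diameter = 2r = 2√(169/9) = 26/3.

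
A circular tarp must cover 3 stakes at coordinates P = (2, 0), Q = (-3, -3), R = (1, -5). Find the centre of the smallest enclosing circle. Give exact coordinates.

(-1/11, -24/11)

Side lengths²: PQ² = 34, PR² = 26, QR² = 20.
Since PQ² = 34 < 26 + 20 = 46, the triangle is acute, so the smallest enclosing circle is the circumcircle.
Circumcentre = (-1/11, -24/11), r² = 1105/121.
Centre = (-1/11, -24/11).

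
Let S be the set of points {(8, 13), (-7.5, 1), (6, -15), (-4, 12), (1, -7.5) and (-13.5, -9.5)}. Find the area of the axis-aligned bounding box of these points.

602

x ranges over [-13.5, 8], width 21.5.
y ranges over [-15, 13], height 28.
Area = 21.5 × 28 = 602.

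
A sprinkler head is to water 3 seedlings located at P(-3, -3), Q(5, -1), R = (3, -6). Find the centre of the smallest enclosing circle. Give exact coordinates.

(13/12, -7/3)

Side lengths²: PQ² = 68, PR² = 45, QR² = 29.
Since PQ² = 68 < 45 + 29 = 74, the triangle is acute, so the smallest enclosing circle is the circumcircle.
Circumcentre = (13/12, -7/3), r² = 2465/144.
Centre = (13/12, -7/3).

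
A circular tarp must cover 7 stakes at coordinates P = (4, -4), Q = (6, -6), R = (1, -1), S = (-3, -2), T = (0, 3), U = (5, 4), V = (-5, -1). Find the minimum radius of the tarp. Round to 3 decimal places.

6.465

The minimum enclosing circle is determined by three boundary points: Q, U, V.
Their circumcentre is (61/42, -59/42) with r² = 36865/882.
The farthest remaining point T is at distance² 18973/882 ≤ 36865/882.
r = √(36865/882) ≈ 6.465.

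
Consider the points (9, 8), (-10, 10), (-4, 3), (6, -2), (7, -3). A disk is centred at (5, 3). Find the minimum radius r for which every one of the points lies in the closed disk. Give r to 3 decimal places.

The required radius is the distance from (5, 3) to the farthest point.
Squared distances: 41, 274, 81, 26, 40.
Maximum is 274, attained at (-10, 10).
r = √274 ≈ 16.553.

16.553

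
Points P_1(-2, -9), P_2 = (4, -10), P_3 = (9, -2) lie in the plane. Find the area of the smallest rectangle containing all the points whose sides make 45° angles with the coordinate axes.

63

In coordinates u = x + y, v = x − y the rectangle is axis-aligned; the map (x,y)→(u,v) scales areas by 2.
u-values: -11, -6, 7; range = 7 − (-11) = 18.
v-values: 7, 14, 11; range = 14 − 7 = 7.
Area = (18 × 7) / 2 = 63.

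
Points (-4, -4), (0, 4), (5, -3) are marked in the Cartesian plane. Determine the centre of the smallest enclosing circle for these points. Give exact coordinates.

Call the three points A, B, C in the order given.
Side lengths²: AB² = 80, AC² = 82, BC² = 74.
Since AC² = 82 < 80 + 74 = 154, the triangle is acute, so the smallest enclosing circle is the circumcircle.
Circumcentre = (4/17, -19/17), r² = 7585/289.
Centre = (4/17, -19/17).

(4/17, -19/17)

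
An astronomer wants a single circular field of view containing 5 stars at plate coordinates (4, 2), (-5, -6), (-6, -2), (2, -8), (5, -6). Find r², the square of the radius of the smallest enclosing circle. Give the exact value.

The minimum enclosing circle of a finite set is fixed by two of the points (as a diameter) or three (as a circumcircle).
The minimum enclosing circle is determined by three boundary points: (4, 2), (-5, -6), (5, -6).
Their circumcentre is (0, -2.5625) with r² = 36.81640625.
The farthest remaining point (-6, -2) is at distance² 36.31640625 ≤ 36.81640625.

36.81640625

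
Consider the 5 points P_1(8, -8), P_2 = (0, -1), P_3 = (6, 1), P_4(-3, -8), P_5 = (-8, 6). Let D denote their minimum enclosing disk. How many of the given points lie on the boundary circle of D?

The farthest pair is P_1–P_5 with squared distance 452. The circle on this segment as diameter has centre (0, -1) and r² = 452/4 = 113.
Check P_2: distance² to centre = 0 ≤ 113, so it lies inside.
All remaining points lie in this disk, and no smaller disk contains both endpoints, so this is the minimum enclosing circle.
The points at distance exactly r from the centre are P_1, P_5 — 2 points.

2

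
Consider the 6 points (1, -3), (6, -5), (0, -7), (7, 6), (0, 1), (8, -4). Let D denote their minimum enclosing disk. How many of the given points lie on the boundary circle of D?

2

The minimum enclosing circle of a finite set is fixed by two of the points (as a diameter) or three (as a circumcircle).
The farthest pair is (0, -7)–(7, 6) with squared distance 218. The circle on this segment as diameter has centre (3.5, -0.5) and r² = 218/4 = 54.5.
Check (1, -3): distance² to centre = 12.5 ≤ 54.5, so it lies inside.
All remaining points lie in this disk, and no smaller disk contains both endpoints, so this is the minimum enclosing circle.
The points at distance exactly r from the centre are (0, -7), (7, 6) — 2 points.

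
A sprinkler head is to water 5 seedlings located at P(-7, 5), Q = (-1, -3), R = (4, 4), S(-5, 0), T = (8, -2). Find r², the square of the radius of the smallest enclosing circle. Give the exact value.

68.5

The farthest pair is P–T with squared distance 274. The circle on this segment as diameter has centre (0.5, 1.5) and r² = 274/4 = 68.5.
Check Q: distance² to centre = 22.5 ≤ 68.5, so it lies inside.
All remaining points lie in this disk, and no smaller disk contains both endpoints, so this is the minimum enclosing circle.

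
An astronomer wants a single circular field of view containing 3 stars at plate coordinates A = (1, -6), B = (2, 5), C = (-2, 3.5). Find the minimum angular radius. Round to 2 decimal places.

5.52

Side lengths²: AB² = 122, AC² = 99.25, BC² = 18.25.
Since AB² = 122 ≥ 99.25 + 18.25 = 117.5, the angle opposite AB is not acute, so the smallest enclosing circle has AB as diameter.
Centre = midpoint of AB = (1.5, -0.5), r² = 122/4 = 30.5.
r = √(30.5) ≈ 5.52.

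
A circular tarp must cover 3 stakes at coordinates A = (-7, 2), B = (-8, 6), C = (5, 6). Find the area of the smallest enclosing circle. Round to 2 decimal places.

Side lengths²: AB² = 17, AC² = 160, BC² = 169.
Since BC² = 169 < 160 + 17 = 177, the triangle is acute, so the smallest enclosing circle is the circumcircle.
Circumcentre = (-1.5, 5.5), r² = 42.5.
Area = π·r² = π·42.5 ≈ 133.52.

133.52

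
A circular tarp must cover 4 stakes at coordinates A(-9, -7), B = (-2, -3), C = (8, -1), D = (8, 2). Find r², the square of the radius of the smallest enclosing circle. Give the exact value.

92.5

The minimum enclosing circle of a finite set is fixed by two of the points (as a diameter) or three (as a circumcircle).
The farthest pair is A–D with squared distance 370. The circle on this segment as diameter has centre (-0.5, -2.5) and r² = 370/4 = 92.5.
Check B: distance² to centre = 2.5 ≤ 92.5, so it lies inside.
All remaining points lie in this disk, and no smaller disk contains both endpoints, so this is the minimum enclosing circle.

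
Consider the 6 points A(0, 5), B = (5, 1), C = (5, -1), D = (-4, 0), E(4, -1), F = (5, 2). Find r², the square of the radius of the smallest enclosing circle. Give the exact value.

3485/162

By Welzl's lemma the MEC is supported by two points (diametrically opposite) or three points (on a circumcircle).
The minimum enclosing circle is determined by three boundary points: C, D, F.
Their circumcentre is (11/18, 0.5) with r² = 3485/162.
The farthest remaining point A is at distance² 3341/162 ≤ 3485/162.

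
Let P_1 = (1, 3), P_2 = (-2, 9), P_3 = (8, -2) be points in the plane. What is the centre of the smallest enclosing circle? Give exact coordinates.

(3, 3.5)

Side lengths²: P_1P_2² = 45, P_1P_3² = 74, P_2P_3² = 221.
Since P_2P_3² = 221 ≥ 74 + 45 = 119, the angle opposite P_2P_3 is not acute, so the smallest enclosing circle has P_2P_3 as diameter.
Centre = midpoint of P_2P_3 = (3, 3.5), r² = 221/4 = 55.25.
Centre = (3, 3.5).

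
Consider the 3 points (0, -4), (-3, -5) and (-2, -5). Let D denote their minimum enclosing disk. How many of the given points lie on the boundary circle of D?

2

Call the three points A, B, C in the order given.
Side lengths²: AB² = 10, AC² = 5, BC² = 1.
Since AB² = 10 ≥ 5 + 1 = 6, the angle opposite AB is not acute, so the smallest enclosing circle has AB as diameter.
Centre = midpoint of AB = (-1.5, -4.5), r² = 10/4 = 2.5.
The points at distance exactly r from the centre are (0, -4), (-3, -5) — 2 points.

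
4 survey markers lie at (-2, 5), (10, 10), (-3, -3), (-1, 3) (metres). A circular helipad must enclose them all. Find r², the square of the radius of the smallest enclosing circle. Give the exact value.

84.5

By Welzl's lemma the MEC is supported by two points (diametrically opposite) or three points (on a circumcircle).
The farthest pair is (10, 10)–(-3, -3) with squared distance 338. The circle on this segment as diameter has centre (3.5, 3.5) and r² = 338/4 = 84.5.
Check (-2, 5): distance² to centre = 32.5 ≤ 84.5, so it lies inside.
All remaining points lie in this disk, and no smaller disk contains both endpoints, so this is the minimum enclosing circle.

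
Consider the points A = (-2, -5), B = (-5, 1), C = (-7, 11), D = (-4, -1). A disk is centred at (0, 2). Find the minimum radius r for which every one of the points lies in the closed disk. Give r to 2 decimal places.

11.40

The required radius is the distance from (0, 2) to the farthest point.
Squared distances: 53, 26, 130, 25.
Maximum is 130, attained at C.
r = √130 ≈ 11.40.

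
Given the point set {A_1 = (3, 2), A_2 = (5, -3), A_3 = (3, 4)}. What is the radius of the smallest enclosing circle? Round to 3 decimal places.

3.640

Side lengths²: A_1A_2² = 29, A_1A_3² = 4, A_2A_3² = 53.
Since A_2A_3² = 53 ≥ 29 + 4 = 33, the angle opposite A_2A_3 is not acute, so the smallest enclosing circle has A_2A_3 as diameter.
Centre = midpoint of A_2A_3 = (4, 0.5), r² = 53/4 = 13.25.
r = √(13.25) ≈ 3.640.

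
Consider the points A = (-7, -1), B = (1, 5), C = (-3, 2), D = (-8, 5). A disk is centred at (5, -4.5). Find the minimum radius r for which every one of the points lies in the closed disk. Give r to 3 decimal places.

The required radius is the distance from (5, -4.5) to the farthest point.
Squared distances: 156.25, 106.25, 106.25, 259.25.
Maximum is 259.25, attained at D.
r = √(259.25) ≈ 16.101.

16.101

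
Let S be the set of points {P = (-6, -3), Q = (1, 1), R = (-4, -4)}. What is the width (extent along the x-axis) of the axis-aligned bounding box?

max x = 1, min x = -6, so width = 7.

7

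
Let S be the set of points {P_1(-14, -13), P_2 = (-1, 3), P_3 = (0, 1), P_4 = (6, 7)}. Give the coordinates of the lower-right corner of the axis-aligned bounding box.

(6, -13)

x-range [-14, 6], y-range [-13, 7].
The lower-right corner is (6, -13).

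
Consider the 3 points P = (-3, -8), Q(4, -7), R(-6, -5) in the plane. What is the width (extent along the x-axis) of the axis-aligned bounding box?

10

max x = 4, min x = -6, so width = 10.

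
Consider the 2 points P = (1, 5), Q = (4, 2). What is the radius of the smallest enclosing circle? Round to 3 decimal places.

The smallest circle enclosing two points has them as diameter endpoints.
Centre = midpoint = (2.5, 3.5); r² = |PQ|²/4 = 18/4 = 4.5.
r = √(4.5) ≈ 2.121.

2.121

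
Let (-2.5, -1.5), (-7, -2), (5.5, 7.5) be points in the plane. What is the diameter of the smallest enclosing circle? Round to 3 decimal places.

15.700

Call the three points A, B, C in the order given.
Side lengths²: AB² = 20.5, AC² = 145, BC² = 246.5.
Since BC² = 246.5 ≥ 145 + 20.5 = 165.5, the angle opposite BC is not acute, so the smallest enclosing circle has BC as diameter.
Centre = midpoint of BC = (-0.75, 2.75), r² = 246.5/4 = 61.625.
Diameter = 2r = 2√(61.625) ≈ 15.700.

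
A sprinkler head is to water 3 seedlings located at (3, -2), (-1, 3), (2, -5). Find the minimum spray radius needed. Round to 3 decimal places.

4.272

Call the three points A, B, C in the order given.
Side lengths²: AB² = 41, AC² = 10, BC² = 73.
Since BC² = 73 ≥ 41 + 10 = 51, the angle opposite BC is not acute, so the smallest enclosing circle has BC as diameter.
Centre = midpoint of BC = (0.5, -1), r² = 73/4 = 18.25.
r = √(18.25) ≈ 4.272.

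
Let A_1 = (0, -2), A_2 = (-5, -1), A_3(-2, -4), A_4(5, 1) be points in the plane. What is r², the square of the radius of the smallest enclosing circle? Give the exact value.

26

The farthest pair is A_2–A_4 with squared distance 104. The circle on this segment as diameter has centre (0, 0) and r² = 104/4 = 26.
Check A_1: distance² to centre = 4 ≤ 26, so it lies inside.
All remaining points lie in this disk, and no smaller disk contains both endpoints, so this is the minimum enclosing circle.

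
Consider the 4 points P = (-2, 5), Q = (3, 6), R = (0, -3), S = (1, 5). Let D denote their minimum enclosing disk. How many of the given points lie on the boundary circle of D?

By Welzl's lemma the MEC is supported by two points (diametrically opposite) or three points (on a circumcircle).
The minimum enclosing circle is determined by three boundary points: P, Q, R.
Their circumcentre is (9/7, 11/7) with r² = 1105/49.
The farthest remaining point S is at distance² 580/49 ≤ 1105/49.
The points at distance exactly r from the centre are P, Q, R — 3 points.

3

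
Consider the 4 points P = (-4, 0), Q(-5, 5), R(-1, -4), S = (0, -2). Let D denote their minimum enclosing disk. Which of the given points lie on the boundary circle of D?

Q, R

A smallest enclosing disk is always determined by at most three of the input points on its boundary.
The farthest pair is Q–R with squared distance 97. The circle on this segment as diameter has centre (-3, 0.5) and r² = 97/4 = 24.25.
Check P: distance² to centre = 1.25 ≤ 24.25, so it lies inside.
All remaining points lie in this disk, and no smaller disk contains both endpoints, so this is the minimum enclosing circle.
The points at distance exactly r from the centre are Q, R — 2 points.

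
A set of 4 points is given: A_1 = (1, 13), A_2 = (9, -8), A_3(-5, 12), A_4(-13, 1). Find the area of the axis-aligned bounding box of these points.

462

x ranges over [-13, 9], width 22.
y ranges over [-8, 13], height 21.
Area = 22 × 21 = 462.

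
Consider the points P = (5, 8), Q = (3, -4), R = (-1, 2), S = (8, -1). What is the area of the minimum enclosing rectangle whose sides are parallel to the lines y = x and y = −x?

In coordinates u = x + y, v = x − y the rectangle is axis-aligned; the map (x,y)→(u,v) scales areas by 2.
u-values: 13, -1, 1, 7; range = 13 − (-1) = 14.
v-values: -3, 7, -3, 9; range = 9 − (-3) = 12.
Area = (14 × 12) / 2 = 84.

84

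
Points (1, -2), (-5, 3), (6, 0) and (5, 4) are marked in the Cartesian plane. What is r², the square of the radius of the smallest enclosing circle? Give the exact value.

By Welzl's lemma the MEC is supported by two points (diametrically opposite) or three points (on a circumcircle).
The farthest pair is (-5, 3)–(6, 0) with squared distance 130. The circle on this segment as diameter has centre (0.5, 1.5) and r² = 130/4 = 32.5.
Check (1, -2): distance² to centre = 12.5 ≤ 32.5, so it lies inside.
All remaining points lie in this disk, and no smaller disk contains both endpoints, so this is the minimum enclosing circle.

32.5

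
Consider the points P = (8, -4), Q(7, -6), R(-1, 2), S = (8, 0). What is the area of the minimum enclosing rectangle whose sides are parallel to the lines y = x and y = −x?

56

In coordinates u = x + y, v = x − y the rectangle is axis-aligned; the map (x,y)→(u,v) scales areas by 2.
u-values: 4, 1, 1, 8; range = 8 − 1 = 7.
v-values: 12, 13, -3, 8; range = 13 − (-3) = 16.
Area = (7 × 16) / 2 = 56.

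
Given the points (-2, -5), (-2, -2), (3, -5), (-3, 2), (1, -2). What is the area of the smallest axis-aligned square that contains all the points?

49

The bounding box has width 6 and height 7.
An axis-aligned square enclosing the set must have side ≥ max(width, height).
So the minimum side is max(6, 7) = 7.
Area = 7² = 49.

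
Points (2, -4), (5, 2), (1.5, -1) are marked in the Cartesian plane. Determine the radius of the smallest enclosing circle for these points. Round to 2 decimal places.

3.35

Call the three points A, B, C in the order given.
Side lengths²: AB² = 45, AC² = 9.25, BC² = 21.25.
Since AB² = 45 ≥ 21.25 + 9.25 = 30.5, the angle opposite AB is not acute, so the smallest enclosing circle has AB as diameter.
Centre = midpoint of AB = (3.5, -1), r² = 45/4 = 11.25.
r = √(11.25) ≈ 3.35.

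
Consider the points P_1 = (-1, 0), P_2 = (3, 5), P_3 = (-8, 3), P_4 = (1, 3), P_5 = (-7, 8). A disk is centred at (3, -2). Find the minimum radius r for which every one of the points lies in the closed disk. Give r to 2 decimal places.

14.14

The required radius is the distance from (3, -2) to the farthest point.
Squared distances: 20, 49, 146, 29, 200.
Maximum is 200, attained at P_5.
r = √200 ≈ 14.14.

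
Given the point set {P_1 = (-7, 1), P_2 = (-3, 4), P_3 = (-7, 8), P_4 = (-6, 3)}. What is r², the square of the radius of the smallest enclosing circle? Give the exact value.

12.5

By Welzl's lemma the MEC is supported by two points (diametrically opposite) or three points (on a circumcircle).
The minimum enclosing circle is determined by three boundary points: P_1, P_2, P_3.
Their circumcentre is (-6.5, 4.5) with r² = 12.5.
The farthest remaining point P_4 is at distance² 2.5 ≤ 12.5.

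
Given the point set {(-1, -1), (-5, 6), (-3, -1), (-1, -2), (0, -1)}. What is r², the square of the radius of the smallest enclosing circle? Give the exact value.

The farthest pair is (-5, 6)–(-1, -2) with squared distance 80. The circle on this segment as diameter has centre (-3, 2) and r² = 80/4 = 20.
Check (-1, -1): distance² to centre = 13 ≤ 20, so it lies inside.
All remaining points lie in this disk, and no smaller disk contains both endpoints, so this is the minimum enclosing circle.

20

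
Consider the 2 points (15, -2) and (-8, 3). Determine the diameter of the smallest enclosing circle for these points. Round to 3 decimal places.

The smallest circle enclosing two points has them as diameter endpoints.
Centre = midpoint = (3.5, 0.5); r² = |(15, -2)−(-8, 3)|²/4 = 554/4 = 138.5.
Diameter = 2r = 2√(138.5) ≈ 23.537.

23.537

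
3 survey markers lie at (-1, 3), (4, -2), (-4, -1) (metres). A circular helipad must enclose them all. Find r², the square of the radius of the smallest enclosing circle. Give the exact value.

Call the three points A, B, C in the order given.
Side lengths²: AB² = 50, AC² = 25, BC² = 65.
Since BC² = 65 < 50 + 25 = 75, the triangle is acute, so the smallest enclosing circle is the circumcircle.
Circumcentre = (1/14, -13/14), r² = 1625/98.

1625/98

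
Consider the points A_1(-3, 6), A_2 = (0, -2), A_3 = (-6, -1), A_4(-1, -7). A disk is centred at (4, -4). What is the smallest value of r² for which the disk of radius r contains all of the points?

The required radius is the distance from (4, -4) to the farthest point.
Squared distances: 149, 20, 109, 34.
Maximum is 149, attained at A_1.

149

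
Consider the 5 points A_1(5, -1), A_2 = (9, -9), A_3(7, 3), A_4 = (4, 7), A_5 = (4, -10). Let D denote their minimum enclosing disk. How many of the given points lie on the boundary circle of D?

The minimum enclosing circle is determined by three boundary points: A_2, A_4, A_5.
Their circumcentre is (4.9, -1.5) with r² = 73.06.
The farthest remaining point A_3 is at distance² 24.66 ≤ 73.06.
The points at distance exactly r from the centre are A_2, A_4, A_5 — 3 points.

3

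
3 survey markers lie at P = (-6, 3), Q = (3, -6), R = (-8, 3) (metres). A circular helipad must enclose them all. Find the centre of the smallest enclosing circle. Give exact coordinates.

(-2.5, -1.5)

Side lengths²: PQ² = 162, PR² = 4, QR² = 202.
Since QR² = 202 ≥ 162 + 4 = 166, the angle opposite QR is not acute, so the smallest enclosing circle has QR as diameter.
Centre = midpoint of QR = (-2.5, -1.5), r² = 202/4 = 50.5.
Centre = (-2.5, -1.5).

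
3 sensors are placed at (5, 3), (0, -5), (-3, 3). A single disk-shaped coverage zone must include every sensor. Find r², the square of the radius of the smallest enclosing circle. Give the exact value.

Call the three points A, B, C in the order given.
Side lengths²: AB² = 89, AC² = 64, BC² = 73.
Since AB² = 89 < 73 + 64 = 137, the triangle is acute, so the smallest enclosing circle is the circumcircle.
Circumcentre = (1, -0.0625), r² = 25.37890625.

25.37890625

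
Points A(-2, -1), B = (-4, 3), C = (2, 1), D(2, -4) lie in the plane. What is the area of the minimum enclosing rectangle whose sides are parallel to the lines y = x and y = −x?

39

In coordinates u = x + y, v = x − y the rectangle is axis-aligned; the map (x,y)→(u,v) scales areas by 2.
u-values: -3, -1, 3, -2; range = 3 − (-3) = 6.
v-values: -1, -7, 1, 6; range = 6 − (-7) = 13.
Area = (6 × 13) / 2 = 39.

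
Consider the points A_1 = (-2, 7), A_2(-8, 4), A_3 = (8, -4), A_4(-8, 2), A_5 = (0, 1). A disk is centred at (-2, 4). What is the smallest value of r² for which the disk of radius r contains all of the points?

164

The required radius is the distance from (-2, 4) to the farthest point.
Squared distances: 9, 36, 164, 40, 13.
Maximum is 164, attained at A_3.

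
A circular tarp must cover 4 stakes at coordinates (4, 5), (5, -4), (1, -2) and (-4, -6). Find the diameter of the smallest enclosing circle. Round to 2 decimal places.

A smallest enclosing disk is always determined by at most three of the input points on its boundary.
The farthest pair is (4, 5)–(-4, -6) with squared distance 185. The circle on this segment as diameter has centre (0, -0.5) and r² = 185/4 = 46.25.
Check (5, -4): distance² to centre = 37.25 ≤ 46.25, so it lies inside.
All remaining points lie in this disk, and no smaller disk contains both endpoints, so this is the minimum enclosing circle.
Diameter = 2r = 2√(46.25) ≈ 13.60.

13.60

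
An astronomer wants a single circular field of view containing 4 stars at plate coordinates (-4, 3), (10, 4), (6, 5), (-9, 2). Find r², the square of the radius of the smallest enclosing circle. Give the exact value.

The farthest pair is (10, 4)–(-9, 2) with squared distance 365. The circle on this segment as diameter has centre (0.5, 3) and r² = 365/4 = 91.25.
Check (-4, 3): distance² to centre = 20.25 ≤ 91.25, so it lies inside.
All remaining points lie in this disk, and no smaller disk contains both endpoints, so this is the minimum enclosing circle.

91.25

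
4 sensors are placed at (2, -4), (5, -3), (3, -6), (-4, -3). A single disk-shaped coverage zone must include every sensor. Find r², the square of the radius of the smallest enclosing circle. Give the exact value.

20.25

A smallest enclosing disk is always determined by at most three of the input points on its boundary.
The farthest pair is (5, -3)–(-4, -3) with squared distance 81. The circle on this segment as diameter has centre (0.5, -3) and r² = 81/4 = 20.25.
Check (2, -4): distance² to centre = 3.25 ≤ 20.25, so it lies inside.
All remaining points lie in this disk, and no smaller disk contains both endpoints, so this is the minimum enclosing circle.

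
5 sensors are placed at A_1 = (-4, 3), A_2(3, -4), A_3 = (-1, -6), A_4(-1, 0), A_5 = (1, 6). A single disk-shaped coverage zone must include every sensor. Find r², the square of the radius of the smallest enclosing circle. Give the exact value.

By Welzl's lemma the MEC is supported by two points (diametrically opposite) or three points (on a circumcircle).
The farthest pair is A_3–A_5 with squared distance 148. The circle on this segment as diameter has centre (0, 0) and r² = 148/4 = 37.
Check A_1: distance² to centre = 25 ≤ 37, so it lies inside.
All remaining points lie in this disk, and no smaller disk contains both endpoints, so this is the minimum enclosing circle.

37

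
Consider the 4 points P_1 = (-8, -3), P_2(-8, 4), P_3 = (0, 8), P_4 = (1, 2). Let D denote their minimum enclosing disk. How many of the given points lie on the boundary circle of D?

A smallest enclosing disk is always determined by at most three of the input points on its boundary.
The farthest pair is P_1–P_3 with squared distance 185. The circle on this segment as diameter has centre (-4, 2.5) and r² = 185/4 = 46.25.
Check P_2: distance² to centre = 18.25 ≤ 46.25, so it lies inside.
All remaining points lie in this disk, and no smaller disk contains both endpoints, so this is the minimum enclosing circle.
The points at distance exactly r from the centre are P_1, P_3 — 2 points.

2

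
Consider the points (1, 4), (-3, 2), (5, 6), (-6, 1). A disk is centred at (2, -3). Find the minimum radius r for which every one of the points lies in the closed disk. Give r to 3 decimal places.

9.487

The required radius is the distance from (2, -3) to the farthest point.
Squared distances: 50, 50, 90, 80.
Maximum is 90, attained at (5, 6).
r = √90 ≈ 9.487.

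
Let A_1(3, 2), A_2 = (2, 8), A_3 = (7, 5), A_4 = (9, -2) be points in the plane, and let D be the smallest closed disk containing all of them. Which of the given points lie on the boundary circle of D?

The farthest pair is A_2–A_4 with squared distance 149. The circle on this segment as diameter has centre (5.5, 3) and r² = 149/4 = 37.25.
Check A_1: distance² to centre = 7.25 ≤ 37.25, so it lies inside.
All remaining points lie in this disk, and no smaller disk contains both endpoints, so this is the minimum enclosing circle.
The points at distance exactly r from the centre are A_2, A_4 — 2 points.

A_2, A_4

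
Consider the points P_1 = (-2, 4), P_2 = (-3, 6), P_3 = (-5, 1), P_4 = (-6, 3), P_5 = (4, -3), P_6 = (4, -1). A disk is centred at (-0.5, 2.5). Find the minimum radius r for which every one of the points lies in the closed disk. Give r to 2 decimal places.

7.11

The required radius is the distance from (-0.5, 2.5) to the farthest point.
Squared distances: 4.5, 18.5, 22.5, 30.5, 50.5, 32.5.
Maximum is 50.5, attained at P_5.
r = √(50.5) ≈ 7.11.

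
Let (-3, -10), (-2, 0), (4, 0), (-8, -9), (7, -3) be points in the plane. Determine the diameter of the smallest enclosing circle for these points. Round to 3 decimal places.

16.155

A smallest enclosing disk is always determined by at most three of the input points on its boundary.
The farthest pair is (-8, -9)–(7, -3) with squared distance 261. The circle on this segment as diameter has centre (-0.5, -6) and r² = 261/4 = 65.25.
Check (-3, -10): distance² to centre = 22.25 ≤ 65.25, so it lies inside.
All remaining points lie in this disk, and no smaller disk contains both endpoints, so this is the minimum enclosing circle.
Diameter = 2r = 2√(65.25) ≈ 16.155.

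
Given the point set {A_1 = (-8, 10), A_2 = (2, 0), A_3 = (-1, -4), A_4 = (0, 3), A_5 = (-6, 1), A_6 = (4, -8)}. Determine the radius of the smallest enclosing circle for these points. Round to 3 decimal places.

10.817

The minimum enclosing circle of a finite set is fixed by two of the points (as a diameter) or three (as a circumcircle).
The farthest pair is A_1–A_6 with squared distance 468. The circle on this segment as diameter has centre (-2, 1) and r² = 468/4 = 117.
Check A_2: distance² to centre = 17 ≤ 117, so it lies inside.
All remaining points lie in this disk, and no smaller disk contains both endpoints, so this is the minimum enclosing circle.
r = √117 ≈ 10.817.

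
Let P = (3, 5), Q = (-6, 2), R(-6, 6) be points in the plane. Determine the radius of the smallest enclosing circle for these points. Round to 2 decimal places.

Side lengths²: PQ² = 90, PR² = 82, QR² = 16.
Since PQ² = 90 < 82 + 16 = 98, the triangle is acute, so the smallest enclosing circle is the circumcircle.
Circumcentre = (-5/3, 4), r² = 205/9.
r = √(205/9) ≈ 4.77.

4.77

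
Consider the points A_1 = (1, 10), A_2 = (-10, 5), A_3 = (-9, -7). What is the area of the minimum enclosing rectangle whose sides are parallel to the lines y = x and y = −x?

In coordinates u = x + y, v = x − y the rectangle is axis-aligned; the map (x,y)→(u,v) scales areas by 2.
u-values: 11, -5, -16; range = 11 − (-16) = 27.
v-values: -9, -15, -2; range = -2 − (-15) = 13.
Area = (27 × 13) / 2 = 175.5.

175.5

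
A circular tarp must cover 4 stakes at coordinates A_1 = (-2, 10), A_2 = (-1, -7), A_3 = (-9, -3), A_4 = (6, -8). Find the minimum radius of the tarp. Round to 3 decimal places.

9.997

By Welzl's lemma the MEC is supported by two points (diametrically opposite) or three points (on a circumcircle).
The minimum enclosing circle is determined by three boundary points: A_1, A_3, A_4.
Their circumcentre is (10/23, 7/23) with r² = 52865/529.
The farthest remaining point A_2 is at distance² 29313/529 ≤ 52865/529.
r = √(52865/529) ≈ 9.997.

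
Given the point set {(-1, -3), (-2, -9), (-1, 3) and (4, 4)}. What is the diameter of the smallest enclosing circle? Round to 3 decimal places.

14.318

By Welzl's lemma the MEC is supported by two points (diametrically opposite) or three points (on a circumcircle).
The farthest pair is (-2, -9)–(4, 4) with squared distance 205. The circle on this segment as diameter has centre (1, -2.5) and r² = 205/4 = 51.25.
Check (-1, -3): distance² to centre = 4.25 ≤ 51.25, so it lies inside.
All remaining points lie in this disk, and no smaller disk contains both endpoints, so this is the minimum enclosing circle.
Diameter = 2r = 2√(51.25) ≈ 14.318.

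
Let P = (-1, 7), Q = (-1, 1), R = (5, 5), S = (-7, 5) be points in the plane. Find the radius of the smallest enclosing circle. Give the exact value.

6

The farthest pair is R–S with squared distance 144. The circle on this segment as diameter has centre (-1, 5) and r² = 144/4 = 36.
Check P: distance² to centre = 4 ≤ 36, so it lies inside.
All remaining points lie in this disk, and no smaller disk contains both endpoints, so this is the minimum enclosing circle.
r = √36 = 6.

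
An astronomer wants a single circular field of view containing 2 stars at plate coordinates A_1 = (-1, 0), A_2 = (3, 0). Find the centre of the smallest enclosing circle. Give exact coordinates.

(1, 0)

The smallest circle enclosing two points has them as diameter endpoints.
Centre = midpoint = (1, 0); r² = |A_1A_2|²/4 = 16/4 = 4.
Centre = (1, 0).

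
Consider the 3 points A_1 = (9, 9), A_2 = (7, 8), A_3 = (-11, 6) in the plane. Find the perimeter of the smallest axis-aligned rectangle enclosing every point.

46

Width = max x − min x = 9 − (-11) = 20.
Height = max y − min y = 9 − 6 = 3.
Perimeter = 2(20 + 3) = 46.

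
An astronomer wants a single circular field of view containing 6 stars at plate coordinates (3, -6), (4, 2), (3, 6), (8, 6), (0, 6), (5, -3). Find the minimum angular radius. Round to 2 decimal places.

A smallest enclosing disk is always determined by at most three of the input points on its boundary.
The minimum enclosing circle is determined by three boundary points: (3, -6), (8, 6), (0, 6).
Their circumcentre is (4, 0.625) with r² = 44.890625.
The farthest remaining point (3, 6) is at distance² 29.890625 ≤ 44.890625.
r = √(44.890625) ≈ 6.70.

6.70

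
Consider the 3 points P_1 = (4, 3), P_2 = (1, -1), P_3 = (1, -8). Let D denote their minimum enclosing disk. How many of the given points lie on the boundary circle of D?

Side lengths²: P_1P_2² = 25, P_1P_3² = 130, P_2P_3² = 49.
Since P_1P_3² = 130 ≥ 49 + 25 = 74, the angle opposite P_1P_3 is not acute, so the smallest enclosing circle has P_1P_3 as diameter.
Centre = midpoint of P_1P_3 = (2.5, -2.5), r² = 130/4 = 32.5.
The points at distance exactly r from the centre are P_1, P_3 — 2 points.

2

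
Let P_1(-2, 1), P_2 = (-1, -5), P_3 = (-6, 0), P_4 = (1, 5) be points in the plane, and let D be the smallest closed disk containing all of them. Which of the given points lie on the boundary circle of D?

P_2, P_3, P_4

The minimum enclosing circle is determined by three boundary points: P_2, P_3, P_4.
Their circumcentre is (-5/6, 1/6) with r² = 481/18.
The farthest remaining point P_1 is at distance² 37/18 ≤ 481/18.
The points at distance exactly r from the centre are P_2, P_3, P_4 — 3 points.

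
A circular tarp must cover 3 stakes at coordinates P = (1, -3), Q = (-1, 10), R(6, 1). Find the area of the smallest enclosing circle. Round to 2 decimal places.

Side lengths²: PQ² = 173, PR² = 41, QR² = 130.
Since PQ² = 173 ≥ 130 + 41 = 171, the angle opposite PQ is not acute, so the smallest enclosing circle has PQ as diameter.
Centre = midpoint of PQ = (0, 3.5), r² = 173/4 = 43.25.
Area = π·r² = π·43.25 ≈ 135.87.

135.87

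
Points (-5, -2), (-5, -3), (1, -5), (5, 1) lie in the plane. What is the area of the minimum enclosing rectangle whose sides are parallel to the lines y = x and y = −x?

63

In coordinates u = x + y, v = x − y the rectangle is axis-aligned; the map (x,y)→(u,v) scales areas by 2.
u-values: -7, -8, -4, 6; range = 6 − (-8) = 14.
v-values: -3, -2, 6, 4; range = 6 − (-3) = 9.
Area = (14 × 9) / 2 = 63.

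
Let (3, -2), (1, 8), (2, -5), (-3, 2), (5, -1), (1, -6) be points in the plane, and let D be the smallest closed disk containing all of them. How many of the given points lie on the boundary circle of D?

A smallest enclosing disk is always determined by at most three of the input points on its boundary.
The farthest pair is (1, 8)–(1, -6) with squared distance 196. The circle on this segment as diameter has centre (1, 1) and r² = 196/4 = 49.
Check (3, -2): distance² to centre = 13 ≤ 49, so it lies inside.
All remaining points lie in this disk, and no smaller disk contains both endpoints, so this is the minimum enclosing circle.
The points at distance exactly r from the centre are (1, 8), (1, -6) — 2 points.

2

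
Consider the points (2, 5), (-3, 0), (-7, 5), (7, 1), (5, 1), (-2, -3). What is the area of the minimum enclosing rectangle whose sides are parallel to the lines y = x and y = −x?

117

In coordinates u = x + y, v = x − y the rectangle is axis-aligned; the map (x,y)→(u,v) scales areas by 2.
u-values: 7, -3, -2, 8, 6, -5; range = 8 − (-5) = 13.
v-values: -3, -3, -12, 6, 4, 1; range = 6 − (-12) = 18.
Area = (13 × 18) / 2 = 117.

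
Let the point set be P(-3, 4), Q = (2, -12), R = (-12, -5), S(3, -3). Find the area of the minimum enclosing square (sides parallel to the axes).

256

The bounding box has width 15 and height 16.
An axis-aligned square enclosing the set must have side ≥ max(width, height).
So the minimum side is max(15, 16) = 16.
Area = 16² = 256.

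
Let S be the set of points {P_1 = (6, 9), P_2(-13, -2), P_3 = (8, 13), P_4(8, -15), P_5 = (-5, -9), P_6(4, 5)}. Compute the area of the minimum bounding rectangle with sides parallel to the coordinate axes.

x ranges over [-13, 8], width 21.
y ranges over [-15, 13], height 28.
Area = 21 × 28 = 588.

588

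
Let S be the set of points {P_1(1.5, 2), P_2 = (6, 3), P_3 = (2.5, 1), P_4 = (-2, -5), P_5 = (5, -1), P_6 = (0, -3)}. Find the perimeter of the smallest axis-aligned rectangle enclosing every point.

Width = max x − min x = 6 − (-2) = 8.
Height = max y − min y = 3 − (-5) = 8.
Perimeter = 2(8 + 8) = 32.

32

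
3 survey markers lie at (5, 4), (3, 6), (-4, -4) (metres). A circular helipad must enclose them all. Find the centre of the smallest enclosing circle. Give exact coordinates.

Call the three points A, B, C in the order given.
Side lengths²: AB² = 8, AC² = 145, BC² = 149.
Since BC² = 149 < 145 + 8 = 153, the triangle is acute, so the smallest enclosing circle is the circumcircle.
Circumcentre = (-7/34, 27/34), r² = 21605/578.
Centre = (-7/34, 27/34).

(-7/34, 27/34)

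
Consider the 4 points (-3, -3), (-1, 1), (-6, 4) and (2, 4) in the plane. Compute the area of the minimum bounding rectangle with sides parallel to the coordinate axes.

56

x ranges over [-6, 2], width 8.
y ranges over [-3, 4], height 7.
Area = 8 × 7 = 56.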